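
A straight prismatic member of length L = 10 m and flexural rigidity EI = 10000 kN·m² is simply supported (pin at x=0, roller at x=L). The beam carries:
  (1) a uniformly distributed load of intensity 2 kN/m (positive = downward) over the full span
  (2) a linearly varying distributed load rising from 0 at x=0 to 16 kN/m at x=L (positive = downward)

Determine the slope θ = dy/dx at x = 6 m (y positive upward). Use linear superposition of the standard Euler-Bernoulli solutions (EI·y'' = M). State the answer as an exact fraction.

Load 1 — uniform load w=2 kN/m over full span:
  θ_1 = -w(L³-6Lx²+4x³)/(24EI) = -2·(10³-6·10·6²+4·6³)/(24·10000) = 37/15000 rad
Load 2 — triangular load w₀=16 kN/m (0→w₀ over full span):
  θ_2 = -w₀(7L⁴-30L²x²+15x⁴)/(360LEI) = -16·(7·10⁴-30·10²·6²+15·6⁴)/(360·10·10000) = 232/28125 rad
Superposition: θ = Σ θ_i = 2411/225000 rad ≈ 0.010716 rad

θ(6) = 2411/225000 rad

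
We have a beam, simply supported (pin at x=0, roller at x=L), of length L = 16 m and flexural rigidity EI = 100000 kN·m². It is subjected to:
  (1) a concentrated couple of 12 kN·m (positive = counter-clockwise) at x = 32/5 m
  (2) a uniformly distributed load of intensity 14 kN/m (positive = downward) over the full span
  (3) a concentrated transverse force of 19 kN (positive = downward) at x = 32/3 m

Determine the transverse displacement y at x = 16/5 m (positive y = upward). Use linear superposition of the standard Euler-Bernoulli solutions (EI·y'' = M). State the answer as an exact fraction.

Load 1 — applied couple M₀=12 kN·m at a=32/5 m (b=L-a=48/5):
  y_1 = (M₀x³/(6L)+C₁x)/EI  [x≤a] with C₁=M₀(3b²-L²)/(6L)=64/25 = (12·(16/5)³/(6·16)+(64/25)·(16/5))/100000 = 48/390625 m
Load 2 — uniform load w=14 kN/m over full span:
  y_2 = -wx(L³-2Lx²+x³)/(24EI) = -14·(16/5)·(16³-2·16·(16/5)²+(16/5)³)/(24·100000) = -415744/5859375 m
Load 3 — point force P=19 kN at a=32/3 m (b=L-a=16/3):
  y_3 = -Pbx(L²-b²-x²)/(6LEI)  [x≤a] = -19·(16/3)·(16/5)·(16²-(16/3)²-(16/5)²)/(6·16·100000) = -232256/31640625 m
Superposition: y = Σ y_i = -12366928/158203125 m ≈ -0.078171 m

y(16/5) = -12366928/158203125 m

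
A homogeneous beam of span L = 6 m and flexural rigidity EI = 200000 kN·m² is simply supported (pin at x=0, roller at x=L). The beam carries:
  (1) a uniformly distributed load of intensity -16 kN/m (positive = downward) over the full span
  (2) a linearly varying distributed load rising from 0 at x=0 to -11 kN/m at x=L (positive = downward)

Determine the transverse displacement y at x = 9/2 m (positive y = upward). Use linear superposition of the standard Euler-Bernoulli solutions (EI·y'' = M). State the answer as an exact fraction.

Load 1 — uniform load w=-16 kN/m over full span:
  y_1 = -wx(L³-2Lx²+x³)/(24EI) = -(-16)·(9/2)·(6³-2·6·(9/2)²+(9/2)³)/(24·200000) = 1539/1600000 m
Load 2 — triangular load w₀=-11 kN/m (0→w₀ over full span):
  y_2 = -w₀x(7L⁴-10L²x²+3x⁴)/(360LEI) = -(-11)·(9/2)·(7·6⁴-10·6²·(9/2)²+3·(9/2)⁴)/(360·6·200000) = 35343/102400000 m
Superposition: y = Σ y_i = 133839/102400000 m ≈ 0.001307 m

y(9/2) = 133839/102400000 m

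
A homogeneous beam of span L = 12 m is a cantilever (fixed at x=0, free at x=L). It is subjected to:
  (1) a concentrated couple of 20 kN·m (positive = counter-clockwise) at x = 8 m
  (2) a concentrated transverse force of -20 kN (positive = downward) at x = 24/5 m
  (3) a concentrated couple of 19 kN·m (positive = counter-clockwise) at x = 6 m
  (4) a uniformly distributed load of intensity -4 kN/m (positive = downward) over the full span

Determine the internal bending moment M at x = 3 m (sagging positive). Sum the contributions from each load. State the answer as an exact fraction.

M(3) = 237 kN·m

Load 1 — applied couple M₀=20 kN·m at a=8 m (b=L-a=4):
  M_1 = M₀  [x≤a] = 20 = 20 kN·m
Load 2 — point force P=-20 kN at a=24/5 m (b=L-a=36/5):
  M_2 = -P(a-x)  [x≤a] = -(-20)·((24/5)-3) = 36 kN·m
Load 3 — applied couple M₀=19 kN·m at a=6 m (b=L-a=6):
  M_3 = M₀  [x≤a] = 19 = 19 kN·m
Load 4 — uniform load w=-4 kN/m over full span:
  M_4 = -w(L-x)²/2 = -(-4)·(12-3)²/2 = 162 kN·m
Superposition: M = Σ M_i = 237 kN·m ≈ 237.000000 kN·m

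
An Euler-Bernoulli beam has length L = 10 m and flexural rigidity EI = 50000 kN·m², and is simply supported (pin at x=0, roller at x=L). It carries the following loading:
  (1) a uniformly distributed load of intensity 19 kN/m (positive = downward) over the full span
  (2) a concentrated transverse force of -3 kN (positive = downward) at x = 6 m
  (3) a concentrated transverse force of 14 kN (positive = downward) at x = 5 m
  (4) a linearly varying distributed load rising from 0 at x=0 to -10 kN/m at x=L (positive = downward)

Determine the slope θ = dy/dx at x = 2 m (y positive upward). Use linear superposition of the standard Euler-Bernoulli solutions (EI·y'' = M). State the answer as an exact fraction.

Load 1 — uniform load w=19 kN/m over full span:
  θ_1 = -w(L³-6Lx²+4x³)/(24EI) = -19·(10³-6·10·2²+4·2³)/(24·50000) = -627/50000 rad
Load 2 — point force P=-3 kN at a=6 m (b=L-a=4):
  θ_2 = -Pb(L²-b²-3x²)/(6LEI)  [x≤a] = -(-3)·4·(10²-4²-3·2²)/(6·10·50000) = 9/31250 rad
Load 3 — point force P=14 kN at a=5 m (b=L-a=5):
  θ_3 = -Pb(L²-b²-3x²)/(6LEI)  [x≤a] = -14·5·(10²-5²-3·2²)/(6·10·50000) = -147/100000 rad
Load 4 — triangular load w₀=-10 kN/m (0→w₀ over full span):
  θ_4 = -w₀(7L⁴-30L²x²+15x⁴)/(360LEI) = -(-10)·(7·10⁴-30·10²·2²+15·2⁴)/(360·10·50000) = 91/28125 rad
Superposition: θ = Σ θ_i = -47189/4500000 rad ≈ -0.010486 rad

θ(2) = -47189/4500000 rad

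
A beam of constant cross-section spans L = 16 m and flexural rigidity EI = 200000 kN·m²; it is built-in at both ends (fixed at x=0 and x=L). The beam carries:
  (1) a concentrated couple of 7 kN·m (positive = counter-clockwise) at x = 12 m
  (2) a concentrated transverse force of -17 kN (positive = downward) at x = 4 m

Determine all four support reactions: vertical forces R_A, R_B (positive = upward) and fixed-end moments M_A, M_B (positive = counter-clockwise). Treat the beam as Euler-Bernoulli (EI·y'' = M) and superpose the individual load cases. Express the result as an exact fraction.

Load 1 — applied couple M₀=7 kN·m at a=12 m (b=L-a=4):
  R_A = 6M₀ab/L³ = 6·7·12·4/16³ = 63/128 kN
  M_A = M₀b(2a-b)/L² = 7·4·(2·12-4)/16² = 35/16 kN·m
  R_B = -6M₀ab/L³ = -6·7·12·4/16³ = -63/128 kN
  M_B = M₀a(2b-a)/L² = 7·12·(2·4-12)/16² = -21/16 kN·m
Load 2 — point force P=-17 kN at a=4 m (b=L-a=12):
  R_A = Pb²(3a+b)/L³ = (-17)·12²·(3·4+12)/16³ = -459/32 kN
  M_A = Pab²/L² = (-17)·4·12²/16² = -153/4 kN·m
  R_B = Pa²(a+3b)/L³ = (-17)·4²·(4+3·12)/16³ = -85/32 kN
  M_B = -Pa²b/L² = -(-17)·4²·12/16² = 51/4 kN·m
Superposition: R_A = -1773/128 kN, M_A = -577/16 kN·m, R_B = -403/128 kN, M_B = 183/16 kN·m

R_A = -1773/128 kN, M_A = -577/16 kN·m, R_B = -403/128 kN, M_B = 183/16 kN·m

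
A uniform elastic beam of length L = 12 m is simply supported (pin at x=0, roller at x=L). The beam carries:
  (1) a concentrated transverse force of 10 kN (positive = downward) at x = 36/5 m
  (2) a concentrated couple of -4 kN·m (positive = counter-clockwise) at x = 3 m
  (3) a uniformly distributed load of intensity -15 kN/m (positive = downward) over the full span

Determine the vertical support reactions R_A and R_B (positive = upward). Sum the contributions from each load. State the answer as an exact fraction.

Load 1 — point force P=10 kN at a=36/5 m (b=L-a=24/5):
  R_A = Pb/L = 10·(24/5)/12 = 4 kN
  R_B = Pa/L = 10·(36/5)/12 = 6 kN
Load 2 — applied couple M₀=-4 kN·m at a=3 m (b=L-a=9):
  R_A = M₀/L = (-4)/12 = -1/3 kN
  R_B = -M₀/L = -(-4)/12 = 1/3 kN
Load 3 — uniform load w=-15 kN/m over full span:
  R_A = wL/2 = (-15)·12/2 = -90 kN
  R_B = wL/2 = (-15)·12/2 = -90 kN
Superposition: R_A = -259/3 kN, R_B = -251/3 kN

R_A = -259/3 kN, R_B = -251/3 kN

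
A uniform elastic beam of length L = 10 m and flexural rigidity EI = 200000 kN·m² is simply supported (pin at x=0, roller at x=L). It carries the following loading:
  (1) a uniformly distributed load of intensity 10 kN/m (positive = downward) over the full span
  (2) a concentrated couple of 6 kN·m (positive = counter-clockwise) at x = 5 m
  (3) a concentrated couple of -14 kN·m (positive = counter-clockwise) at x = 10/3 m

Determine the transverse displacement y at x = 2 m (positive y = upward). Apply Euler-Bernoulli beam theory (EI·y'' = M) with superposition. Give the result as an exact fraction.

y(2) = -35773/9000000 m

Load 1 — uniform load w=10 kN/m over full span:
  y_1 = -wx(L³-2Lx²+x³)/(24EI) = -10·2·(10³-2·10·2²+2³)/(24·200000) = -29/7500 m
Load 2 — applied couple M₀=6 kN·m at a=5 m (b=L-a=5):
  y_2 = (M₀x³/(6L)+C₁x)/EI  [x≤a] with C₁=M₀(3b²-L²)/(6L)=-5/2 = (6·2³/(6·10)+(-5/2)·2)/200000 = -21/1000000 m
Load 3 — applied couple M₀=-14 kN·m at a=10/3 m (b=L-a=20/3):
  y_3 = (M₀x³/(6L)+C₁x)/EI  [x≤a] with C₁=M₀(3b²-L²)/(6L)=-70/9 = ((-14)·2³/(6·10)+(-70/9)·2)/200000 = -49/562500 m
Superposition: y = Σ y_i = -35773/9000000 m ≈ -0.003975 m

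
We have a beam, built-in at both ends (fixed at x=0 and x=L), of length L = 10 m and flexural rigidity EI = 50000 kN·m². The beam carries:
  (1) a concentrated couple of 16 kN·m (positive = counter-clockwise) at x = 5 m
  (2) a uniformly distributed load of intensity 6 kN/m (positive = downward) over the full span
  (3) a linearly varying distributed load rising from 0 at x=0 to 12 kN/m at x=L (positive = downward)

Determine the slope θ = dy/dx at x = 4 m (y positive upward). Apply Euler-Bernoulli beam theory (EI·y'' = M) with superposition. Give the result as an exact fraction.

θ(4) = -31/31250 rad

Load 1 — applied couple M₀=16 kN·m at a=5 m (b=L-a=5):
  θ_1 = (R_Ax²/2 - M_Ax)/EI  [x≤a] with R_A=12/5, M_A=4 = ((12/5)·4²/2 - 4·4)/50000 = 1/15625 rad
Load 2 — uniform load w=6 kN/m over full span:
  θ_2 = -wx(L-x)(L-2x)/(12EI) = -6·4·(10-4)·(10-2·4)/(12·50000) = -3/6250 rad
Load 3 — triangular load w₀=12 kN/m (0→w₀ over full span):
  θ_3 = -w₀(2x(L-x)(L-2x)(x+2L)+x²(L-x)²)/(120LEI) = -12·(2·4·(10-4)·(10-2·4)·(4+2·10)+4²·(10-4)²)/(120·10·50000) = -9/15625 rad
Superposition: θ = Σ θ_i = -31/31250 rad ≈ -0.000992 rad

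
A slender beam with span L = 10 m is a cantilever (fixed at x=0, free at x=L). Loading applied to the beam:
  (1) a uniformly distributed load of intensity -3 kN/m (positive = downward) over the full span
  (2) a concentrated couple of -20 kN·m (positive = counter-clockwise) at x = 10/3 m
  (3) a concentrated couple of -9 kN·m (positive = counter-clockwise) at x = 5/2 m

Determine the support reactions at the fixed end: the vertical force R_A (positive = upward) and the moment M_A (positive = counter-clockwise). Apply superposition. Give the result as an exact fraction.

Load 1 — uniform load w=-3 kN/m over full span:
  R_A = wL = (-3)·10 = -30 kN
  M_A = wL²/2 = (-3)·10²/2 = -150 kN·m
Load 2 — applied couple M₀=-20 kN·m at a=10/3 m (b=L-a=20/3):
  R_A = 0 kN
  M_A = -M₀ = -(-20) = 20 kN·m
Load 3 — applied couple M₀=-9 kN·m at a=5/2 m (b=L-a=15/2):
  R_A = 0 kN
  M_A = -M₀ = -(-9) = 9 kN·m
Superposition: R_A = -30 kN, M_A = -121 kN·m

R_A = -30 kN, M_A = -121 kN·m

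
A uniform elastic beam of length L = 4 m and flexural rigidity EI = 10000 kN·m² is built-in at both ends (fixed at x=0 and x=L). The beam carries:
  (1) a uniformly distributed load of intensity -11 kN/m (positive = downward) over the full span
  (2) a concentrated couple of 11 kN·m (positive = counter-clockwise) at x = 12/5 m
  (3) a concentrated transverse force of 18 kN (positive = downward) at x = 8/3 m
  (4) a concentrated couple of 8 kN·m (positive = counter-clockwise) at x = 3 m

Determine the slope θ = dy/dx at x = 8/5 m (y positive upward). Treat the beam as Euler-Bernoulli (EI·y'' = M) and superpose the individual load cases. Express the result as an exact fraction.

Load 1 — uniform load w=-11 kN/m over full span:
  θ_1 = -wx(L-x)(L-2x)/(12EI) = -(-11)·(8/5)·(4-(8/5))·(4-2·(8/5))/(12·10000) = 22/78125 rad
Load 2 — applied couple M₀=11 kN·m at a=12/5 m (b=L-a=8/5):
  θ_2 = (R_Ax²/2 - M_Ax)/EI  [x≤a] with R_A=99/25, M_A=88/25 = ((99/25)·(8/5)²/2 - (88/25)·(8/5))/10000 = -22/390625 rad
Load 3 — point force P=18 kN at a=8/3 m (b=L-a=4/3):
  θ_3 = -Pb²x(2aL-(3a+b)x)/(2L³EI)  [x≤a] = -18·(4/3)²·(8/5)·(2·(8/3)·4-(3·(8/3)+(4/3))·(8/5))/(2·4³·10000) = -4/15625 rad
Load 4 — applied couple M₀=8 kN·m at a=3 m (b=L-a=1):
  θ_4 = (R_Ax²/2 - M_Ax)/EI  [x≤a] with R_A=9/4, M_A=5/2 = ((9/4)·(8/5)²/2 - (5/2)·(8/5))/10000 = -7/62500 rad
Superposition: θ = Σ θ_i = -223/1562500 rad ≈ -0.000143 rad

θ(8/5) = -223/1562500 rad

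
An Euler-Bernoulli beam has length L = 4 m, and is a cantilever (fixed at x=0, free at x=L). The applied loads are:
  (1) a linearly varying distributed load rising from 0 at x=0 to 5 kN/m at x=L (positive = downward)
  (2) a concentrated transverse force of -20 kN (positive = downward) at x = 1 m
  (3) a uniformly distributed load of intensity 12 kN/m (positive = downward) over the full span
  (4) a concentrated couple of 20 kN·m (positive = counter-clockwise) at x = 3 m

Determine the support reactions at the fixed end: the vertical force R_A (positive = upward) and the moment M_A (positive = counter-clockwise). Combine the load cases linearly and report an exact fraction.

Load 1 — triangular load w₀=5 kN/m (0→w₀ over full span):
  R_A = w₀L/2 = 5·4/2 = 10 kN
  M_A = w₀L²/3 = 5·4²/3 = 80/3 kN·m
Load 2 — point force P=-20 kN at a=1 m (b=L-a=3):
  R_A = P = (-20) = -20 kN
  M_A = Pa = (-20)·1 = -20 kN·m
Load 3 — uniform load w=12 kN/m over full span:
  R_A = wL = 12·4 = 48 kN
  M_A = wL²/2 = 12·4²/2 = 96 kN·m
Load 4 — applied couple M₀=20 kN·m at a=3 m (b=L-a=1):
  R_A = 0 kN
  M_A = -M₀ = -20 kN·m
Superposition: R_A = 38 kN, M_A = 248/3 kN·m

R_A = 38 kN, M_A = 248/3 kN·m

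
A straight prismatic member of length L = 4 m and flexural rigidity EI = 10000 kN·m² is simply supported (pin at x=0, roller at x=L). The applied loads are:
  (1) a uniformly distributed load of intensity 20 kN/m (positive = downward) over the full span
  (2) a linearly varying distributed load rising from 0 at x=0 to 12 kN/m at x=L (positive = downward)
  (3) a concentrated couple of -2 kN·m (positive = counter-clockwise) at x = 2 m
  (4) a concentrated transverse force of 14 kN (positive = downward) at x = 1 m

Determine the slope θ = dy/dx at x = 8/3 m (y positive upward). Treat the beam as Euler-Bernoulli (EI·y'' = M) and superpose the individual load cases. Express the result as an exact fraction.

θ(8/3) = 62203/16200000 rad

Load 1 — uniform load w=20 kN/m over full span:
  θ_1 = -w(L³-6Lx²+4x³)/(24EI) = -20·(4³-6·4·(8/3)²+4·(8/3)³)/(24·10000) = 26/10125 rad
Load 2 — triangular load w₀=12 kN/m (0→w₀ over full span):
  θ_2 = -w₀(7L⁴-30L²x²+15x⁴)/(360LEI) = -12·(7·4⁴-30·4²·(8/3)²+15·(8/3)⁴)/(360·4·10000) = 182/253125 rad
Load 3 — applied couple M₀=-2 kN·m at a=2 m (b=L-a=2):
  θ_3 = (M₀x²/(2L)-M₀(x-a)+C₁)/EI  [x>a] with C₁=M₀(3b²-L²)/(6L)=1/3 = ((-2)·(8/3)²/(2·4)-(-2)·((8/3)-2)+(1/3))/10000 = -1/90000 rad
Load 4 — point force P=14 kN at a=1 m (b=L-a=3):
  θ_4 = -Pa(2L²-6Lx+3x²+a²)/(6LEI)  [x>a] = -14·1·(2·4²-6·4·(8/3)+3·(8/3)²+1²)/(6·4·10000) = 203/360000 rad
Superposition: θ = Σ θ_i = 62203/16200000 rad ≈ 0.003840 rad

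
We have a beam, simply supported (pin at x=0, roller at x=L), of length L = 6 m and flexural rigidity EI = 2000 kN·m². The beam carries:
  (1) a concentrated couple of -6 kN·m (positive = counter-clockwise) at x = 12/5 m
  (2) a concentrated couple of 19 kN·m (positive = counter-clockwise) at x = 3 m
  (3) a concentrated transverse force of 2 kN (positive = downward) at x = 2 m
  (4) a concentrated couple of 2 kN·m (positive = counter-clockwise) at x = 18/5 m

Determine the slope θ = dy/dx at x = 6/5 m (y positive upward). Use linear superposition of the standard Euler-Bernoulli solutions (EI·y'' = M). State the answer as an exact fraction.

Load 1 — applied couple M₀=-6 kN·m at a=12/5 m (b=L-a=18/5):
  θ_1 = (M₀x²/(2L)+C₁)/EI  [x≤a] with C₁=M₀(3b²-L²)/(6L)=-12/25 = ((-6)·(6/5)²/(2·6)+(-12/25))/2000 = -3/5000 rad
Load 2 — applied couple M₀=19 kN·m at a=3 m (b=L-a=3):
  θ_2 = (M₀x²/(2L)+C₁)/EI  [x≤a] with C₁=M₀(3b²-L²)/(6L)=-19/4 = (19·(6/5)²/(2·6)+(-19/4))/2000 = -247/200000 rad
Load 3 — point force P=2 kN at a=2 m (b=L-a=4):
  θ_3 = -Pb(L²-b²-3x²)/(6LEI)  [x≤a] = -2·4·(6²-4²-3·(6/5)²)/(6·6·2000) = -49/28125 rad
Load 4 — applied couple M₀=2 kN·m at a=18/5 m (b=L-a=12/5):
  θ_4 = (M₀x²/(2L)+C₁)/EI  [x≤a] with C₁=M₀(3b²-L²)/(6L)=-26/25 = (2·(6/5)²/(2·6)+(-26/25))/2000 = -1/2500 rad
Superposition: θ = Σ θ_i = -7159/1800000 rad ≈ -0.003977 rad

θ(6/5) = -7159/1800000 rad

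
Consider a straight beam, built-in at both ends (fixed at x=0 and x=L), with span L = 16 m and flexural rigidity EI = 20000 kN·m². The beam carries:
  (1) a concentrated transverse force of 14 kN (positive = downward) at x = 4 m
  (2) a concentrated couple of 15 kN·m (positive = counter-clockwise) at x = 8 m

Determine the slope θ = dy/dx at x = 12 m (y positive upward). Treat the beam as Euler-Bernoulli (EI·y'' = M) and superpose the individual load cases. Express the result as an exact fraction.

θ(12) = 83/80000 rad

Load 1 — point force P=14 kN at a=4 m (b=L-a=12):
  θ_1 = Pa²(L-x)(2bL-(3b+a)(L-x))/(2L³EI)  [x>a] = 14·4²·(16-12)·(2·12·16-(3·12+4)·(16-12))/(2·16³·20000) = 49/40000 rad
Load 2 — applied couple M₀=15 kN·m at a=8 m (b=L-a=8):
  θ_2 = (R_Ax²/2 - M_Ax - M₀(x-a))/EI  [x>a] with R_A=45/32, M_A=15/4 = ((45/32)·12²/2 - (15/4)·12 - 15·(12-8))/20000 = -3/16000 rad
Superposition: θ = Σ θ_i = 83/80000 rad ≈ 0.001038 rad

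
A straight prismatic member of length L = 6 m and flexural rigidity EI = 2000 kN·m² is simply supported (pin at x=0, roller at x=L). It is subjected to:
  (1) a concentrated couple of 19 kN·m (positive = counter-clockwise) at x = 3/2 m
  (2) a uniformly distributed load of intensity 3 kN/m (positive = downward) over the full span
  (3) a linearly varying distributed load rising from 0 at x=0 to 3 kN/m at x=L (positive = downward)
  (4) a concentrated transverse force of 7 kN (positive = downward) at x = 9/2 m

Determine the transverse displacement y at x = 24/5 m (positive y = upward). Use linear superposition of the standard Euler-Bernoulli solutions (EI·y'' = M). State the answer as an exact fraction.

Load 1 — applied couple M₀=19 kN·m at a=3/2 m (b=L-a=9/2):
  y_1 = (M₀x³/(6L)-M₀(x-a)²/2+C₁x)/EI  [x>a] with C₁=M₀(3b²-L²)/(6L)=209/16 = (19·(24/5)³/(6·6)-19·((24/5)-(3/2))²/2+(209/16)·(24/5))/2000 = 17613/2000000 m
Load 2 — uniform load w=3 kN/m over full span:
  y_2 = -wx(L³-2Lx²+x³)/(24EI) = -3·(24/5)·(6³-2·6·(24/5)²+(24/5)³)/(24·2000) = -2349/156250 m
Load 3 — triangular load w₀=3 kN/m (0→w₀ over full span):
  y_3 = -w₀x(7L⁴-10L²x²+3x⁴)/(360LEI) = -3·(24/5)·(7·6⁴-10·6²·(24/5)²+3·(24/5)⁴)/(360·6·2000) = -30861/3906250 m
Load 4 — point force P=7 kN at a=9/2 m (b=L-a=3/2):
  y_4 = -Pa(L-x)(2Lx-a²-x²)/(6LEI)  [x>a] = -7·(9/2)·(6-(24/5))·(2·6·(24/5)-(9/2)²-(24/5)²)/(6·6·2000) = -30051/4000000 m
Superposition: y = Σ y_i = -10820133/500000000 m ≈ -0.021640 m

y(24/5) = -10820133/500000000 m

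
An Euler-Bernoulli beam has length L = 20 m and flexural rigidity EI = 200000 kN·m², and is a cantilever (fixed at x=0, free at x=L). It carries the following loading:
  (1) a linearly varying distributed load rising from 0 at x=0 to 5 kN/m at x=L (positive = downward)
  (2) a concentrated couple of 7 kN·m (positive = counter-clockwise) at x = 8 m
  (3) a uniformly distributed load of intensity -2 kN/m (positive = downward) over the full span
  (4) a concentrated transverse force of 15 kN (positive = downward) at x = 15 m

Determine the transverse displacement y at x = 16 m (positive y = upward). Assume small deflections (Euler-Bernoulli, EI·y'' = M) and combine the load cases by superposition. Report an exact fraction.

Load 1 — triangular load w₀=5 kN/m (0→w₀ over full span):
  y_1 = (w₀Lx³/12-w₀L²x²/6-w₀x⁵/(120L))/EI = (5·20·16³/12-5·20²·16²/6-5·16⁵/(120·20))/200000 = -12512/46875 m
Load 2 — applied couple M₀=7 kN·m at a=8 m (b=L-a=12):
  y_2 = M₀a(2x-a)/(2EI)  [x>a] = 7·8·(2·16-8)/(2·200000) = 21/6250 m
Load 3 — uniform load w=-2 kN/m over full span:
  y_3 = -wx²(x²-4Lx+6L²)/(24EI) = -(-2)·16²·(16²-4·20·16+6·20²)/(24·200000) = 1376/9375 m
Load 4 — point force P=15 kN at a=15 m (b=L-a=5):
  y_4 = -Pa²(3x-a)/(6EI)  [x>a] = -15·15²·(3·16-15)/(6·200000) = -297/3200 m
Superposition: y = Σ y_i = -1257611/6000000 m ≈ -0.209602 m

y(16) = -1257611/6000000 m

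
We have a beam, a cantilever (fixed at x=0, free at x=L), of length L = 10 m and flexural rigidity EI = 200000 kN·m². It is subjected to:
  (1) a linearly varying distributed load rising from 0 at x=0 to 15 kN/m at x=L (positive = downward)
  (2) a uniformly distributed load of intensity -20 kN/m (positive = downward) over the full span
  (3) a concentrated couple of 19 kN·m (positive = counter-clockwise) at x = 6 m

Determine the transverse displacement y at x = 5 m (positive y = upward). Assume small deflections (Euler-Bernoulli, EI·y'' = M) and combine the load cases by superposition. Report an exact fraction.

y(5) = 8381/384000 m

Load 1 — triangular load w₀=15 kN/m (0→w₀ over full span):
  y_1 = (w₀Lx³/12-w₀L²x²/6-w₀x⁵/(120L))/EI = (15·10·5³/12-15·10²·5²/6-15·5⁵/(120·10))/200000 = -121/5120 m
Load 2 — uniform load w=-20 kN/m over full span:
  y_2 = -wx²(x²-4Lx+6L²)/(24EI) = -(-20)·5²·(5²-4·10·5+6·10²)/(24·200000) = 17/384 m
Load 3 — applied couple M₀=19 kN·m at a=6 m (b=L-a=4):
  y_3 = M₀x²/(2EI)  [x≤a] = 19·5²/(2·200000) = 19/16000 m
Superposition: y = Σ y_i = 8381/384000 m ≈ 0.021826 m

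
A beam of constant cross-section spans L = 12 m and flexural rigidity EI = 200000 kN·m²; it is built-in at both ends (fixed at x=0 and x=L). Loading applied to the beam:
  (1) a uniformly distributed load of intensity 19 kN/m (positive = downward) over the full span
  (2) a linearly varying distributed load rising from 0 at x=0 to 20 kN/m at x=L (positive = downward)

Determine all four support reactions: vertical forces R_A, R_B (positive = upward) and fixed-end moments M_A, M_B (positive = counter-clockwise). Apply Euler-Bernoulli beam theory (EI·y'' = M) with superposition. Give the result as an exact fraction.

R_A = 150 kN, M_A = 324 kN·m, R_B = 198 kN, M_B = -372 kN·m

Load 1 — uniform load w=19 kN/m over full span:
  R_A = wL/2 = 19·12/2 = 114 kN
  M_A = wL²/12 = 19·12²/12 = 228 kN·m
  R_B = wL/2 = 19·12/2 = 114 kN
  M_B = -wL²/12 = -19·12²/12 = -228 kN·m
Load 2 — triangular load w₀=20 kN/m (0→w₀ over full span):
  R_A = 3w₀L/20 = 3·20·12/20 = 36 kN
  M_A = w₀L²/30 = 20·12²/30 = 96 kN·m
  R_B = 7w₀L/20 = 7·20·12/20 = 84 kN
  M_B = -w₀L²/20 = -20·12²/20 = -144 kN·m
Superposition: R_A = 150 kN, M_A = 324 kN·m, R_B = 198 kN, M_B = -372 kN·m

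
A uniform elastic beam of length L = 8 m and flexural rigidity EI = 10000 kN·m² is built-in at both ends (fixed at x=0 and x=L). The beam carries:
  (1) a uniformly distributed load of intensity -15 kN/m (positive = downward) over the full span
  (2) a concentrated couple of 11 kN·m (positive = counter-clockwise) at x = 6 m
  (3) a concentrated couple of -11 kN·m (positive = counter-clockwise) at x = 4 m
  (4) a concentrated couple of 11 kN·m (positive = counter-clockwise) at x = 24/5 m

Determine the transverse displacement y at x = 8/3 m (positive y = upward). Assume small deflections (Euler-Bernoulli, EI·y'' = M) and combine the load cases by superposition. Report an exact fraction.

Load 1 — uniform load w=-15 kN/m over full span:
  y_1 = -wx²(L-x)²/(24EI) = -(-15)·(8/3)²·(8-(8/3))²/(24·10000) = 128/10125 m
Load 2 — applied couple M₀=11 kN·m at a=6 m (b=L-a=2):
  y_2 = (R_Ax³/6 - M_Ax²/2)/EI  [x≤a] with R_A=99/64, M_A=55/16 = ((99/64)·(8/3)³/6 - (55/16)·(8/3)²/2)/10000 = -11/15000 m
Load 3 — applied couple M₀=-11 kN·m at a=4 m (b=L-a=4):
  y_3 = (R_Ax³/6 - M_Ax²/2)/EI  [x≤a] with R_A=-33/16, M_A=-11/4 = ((-33/16)·(8/3)³/6 - (-11/4)·(8/3)²/2)/10000 = 11/33750 m
Load 4 — applied couple M₀=11 kN·m at a=24/5 m (b=L-a=16/5):
  y_4 = (R_Ax³/6 - M_Ax²/2)/EI  [x≤a] with R_A=99/50, M_A=88/25 = ((99/50)·(8/3)³/6 - (88/25)·(8/3)²/2)/10000 = -88/140625 m
Superposition: y = Σ y_i = 117539/10125000 m ≈ 0.011609 m

y(8/3) = 117539/10125000 m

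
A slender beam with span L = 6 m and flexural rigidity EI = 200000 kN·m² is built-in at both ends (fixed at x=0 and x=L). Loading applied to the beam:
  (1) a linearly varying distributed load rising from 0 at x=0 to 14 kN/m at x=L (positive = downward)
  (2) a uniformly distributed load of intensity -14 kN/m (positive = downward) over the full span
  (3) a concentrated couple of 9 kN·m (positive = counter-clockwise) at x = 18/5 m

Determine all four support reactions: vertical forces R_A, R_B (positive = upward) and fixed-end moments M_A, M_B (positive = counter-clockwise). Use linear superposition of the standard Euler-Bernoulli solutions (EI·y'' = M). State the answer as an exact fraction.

Load 1 — triangular load w₀=14 kN/m (0→w₀ over full span):
  R_A = 3w₀L/20 = 3·14·6/20 = 63/5 kN
  M_A = w₀L²/30 = 14·6²/30 = 84/5 kN·m
  R_B = 7w₀L/20 = 7·14·6/20 = 147/5 kN
  M_B = -w₀L²/20 = -14·6²/20 = -126/5 kN·m
Load 2 — uniform load w=-14 kN/m over full span:
  R_A = wL/2 = (-14)·6/2 = -42 kN
  M_A = wL²/12 = (-14)·6²/12 = -42 kN·m
  R_B = wL/2 = (-14)·6/2 = -42 kN
  M_B = -wL²/12 = -(-14)·6²/12 = 42 kN·m
Load 3 — applied couple M₀=9 kN·m at a=18/5 m (b=L-a=12/5):
  R_A = 6M₀ab/L³ = 6·9·(18/5)·(12/5)/6³ = 54/25 kN
  M_A = M₀b(2a-b)/L² = 9·(12/5)·(2·(18/5)-(12/5))/6² = 72/25 kN·m
  R_B = -6M₀ab/L³ = -6·9·(18/5)·(12/5)/6³ = -54/25 kN
  M_B = M₀a(2b-a)/L² = 9·(18/5)·(2·(12/5)-(18/5))/6² = 27/25 kN·m
Superposition: R_A = -681/25 kN, M_A = -558/25 kN·m, R_B = -369/25 kN, M_B = 447/25 kN·m

R_A = -681/25 kN, M_A = -558/25 kN·m, R_B = -369/25 kN, M_B = 447/25 kN·m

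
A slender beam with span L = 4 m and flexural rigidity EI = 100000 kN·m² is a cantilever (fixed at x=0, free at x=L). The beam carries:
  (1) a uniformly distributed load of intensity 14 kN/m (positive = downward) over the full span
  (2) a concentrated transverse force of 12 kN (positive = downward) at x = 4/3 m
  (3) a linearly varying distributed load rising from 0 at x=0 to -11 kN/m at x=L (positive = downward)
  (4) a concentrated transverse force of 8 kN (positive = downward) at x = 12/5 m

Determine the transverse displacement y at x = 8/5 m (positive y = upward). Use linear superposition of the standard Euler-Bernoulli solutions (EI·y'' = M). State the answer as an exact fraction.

Load 1 — uniform load w=14 kN/m over full span:
  y_1 = -wx²(x²-4Lx+6L²)/(24EI) = -14·(8/5)²·((8/5)²-4·4·(8/5)+6·4²)/(24·100000) = -2128/1953125 m
Load 2 — point force P=12 kN at a=4/3 m (b=L-a=8/3):
  y_2 = -Pa²(3x-a)/(6EI)  [x>a] = -12·(4/3)²·(3·(8/5)-(4/3))/(6·100000) = -52/421875 m
Load 3 — triangular load w₀=-11 kN/m (0→w₀ over full span):
  y_3 = (w₀Lx³/12-w₀L²x²/6-w₀x⁵/(120L))/EI = ((-11)·4·(8/5)³/12-(-11)·4²·(8/5)²/6-(-11)·(8/5)⁵/(120·4))/100000 = 88352/146484375 m
Load 4 — point force P=8 kN at a=12/5 m (b=L-a=8/5):
  y_4 = -Px²(3a-x)/(6EI)  [x≤a] = -8·(8/5)²·(3·(12/5)-(8/5))/(6·100000) = -224/1171875 m
Superposition: y = Σ y_i = -1055732/1318359375 m ≈ -0.000801 m

y(8/5) = -1055732/1318359375 m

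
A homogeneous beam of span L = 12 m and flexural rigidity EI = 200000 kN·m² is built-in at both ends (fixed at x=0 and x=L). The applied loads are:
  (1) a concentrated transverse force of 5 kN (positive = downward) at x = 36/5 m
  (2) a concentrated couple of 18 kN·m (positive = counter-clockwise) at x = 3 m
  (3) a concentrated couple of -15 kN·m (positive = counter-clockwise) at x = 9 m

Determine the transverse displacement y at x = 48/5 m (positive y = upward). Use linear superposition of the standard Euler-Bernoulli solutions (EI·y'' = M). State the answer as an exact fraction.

y(48/5) = 38961/1250000000 m

Load 1 — point force P=5 kN at a=36/5 m (b=L-a=24/5):
  y_1 = -Pa²(L-x)²(3bL-(3b+a)(L-x))/(6L³EI)  [x>a] = -5·(36/5)²·(12-(48/5))²·(3·(24/5)·12-(3·(24/5)+(36/5))·(12-(48/5)))/(6·12³·200000) = -1701/19531250 m
Load 2 — applied couple M₀=18 kN·m at a=3 m (b=L-a=9):
  y_2 = (R_Ax³/6 - M_Ax²/2 - M₀(x-a)²/2)/EI  [x>a] with R_A=27/16, M_A=-27/8 = ((27/16)·(48/5)³/6 - (-27/8)·(48/5)²/2 - 18·((48/5)-3)²/2)/200000 = 1539/25000000 m
Load 3 — applied couple M₀=-15 kN·m at a=9 m (b=L-a=3):
  y_3 = (R_Ax³/6 - M_Ax²/2 - M₀(x-a)²/2)/EI  [x>a] with R_A=-45/32, M_A=-75/16 = ((-45/32)·(48/5)³/6 - (-75/16)·(48/5)²/2 - (-15)·((48/5)-9)²/2)/200000 = 567/10000000 m
Superposition: y = Σ y_i = 38961/1250000000 m ≈ 0.000031 m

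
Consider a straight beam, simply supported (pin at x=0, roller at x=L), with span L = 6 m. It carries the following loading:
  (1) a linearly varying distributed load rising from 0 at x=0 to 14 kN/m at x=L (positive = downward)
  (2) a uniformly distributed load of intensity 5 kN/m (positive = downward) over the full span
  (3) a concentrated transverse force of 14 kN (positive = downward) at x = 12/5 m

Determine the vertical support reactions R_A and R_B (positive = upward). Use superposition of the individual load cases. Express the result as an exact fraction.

R_A = 187/5 kN, R_B = 243/5 kN

Load 1 — triangular load w₀=14 kN/m (0→w₀ over full span):
  R_A = w₀L/6 = 14·6/6 = 14 kN
  R_B = w₀L/3 = 14·6/3 = 28 kN
Load 2 — uniform load w=5 kN/m over full span:
  R_A = wL/2 = 5·6/2 = 15 kN
  R_B = wL/2 = 5·6/2 = 15 kN
Load 3 — point force P=14 kN at a=12/5 m (b=L-a=18/5):
  R_A = Pb/L = 14·(18/5)/6 = 42/5 kN
  R_B = Pa/L = 14·(12/5)/6 = 28/5 kN
Superposition: R_A = 187/5 kN, R_B = 243/5 kN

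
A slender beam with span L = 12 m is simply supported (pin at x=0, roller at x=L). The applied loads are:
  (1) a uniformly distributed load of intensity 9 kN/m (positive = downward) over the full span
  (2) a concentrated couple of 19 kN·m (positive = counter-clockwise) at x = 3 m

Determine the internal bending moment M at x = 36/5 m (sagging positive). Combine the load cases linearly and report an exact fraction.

Load 1 — uniform load w=9 kN/m over full span:
  M_1 = wx(L-x)/2 = 9·(36/5)·(12-(36/5))/2 = 3888/25 kN·m
Load 2 — applied couple M₀=19 kN·m at a=3 m (b=L-a=9):
  M_2 = M₀x/L - M₀  [x>a] = 19·(36/5)/12 - 19 = -38/5 kN·m
Superposition: M = Σ M_i = 3698/25 kN·m ≈ 147.920000 kN·m

M(36/5) = 3698/25 kN·m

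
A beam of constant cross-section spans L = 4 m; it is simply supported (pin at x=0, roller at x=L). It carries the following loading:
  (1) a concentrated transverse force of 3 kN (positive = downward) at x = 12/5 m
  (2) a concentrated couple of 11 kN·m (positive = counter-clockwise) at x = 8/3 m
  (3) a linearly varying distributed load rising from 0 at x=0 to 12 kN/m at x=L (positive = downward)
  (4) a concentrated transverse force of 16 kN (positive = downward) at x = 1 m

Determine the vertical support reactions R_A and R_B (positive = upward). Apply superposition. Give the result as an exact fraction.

R_A = 479/20 kN, R_B = 381/20 kN

Load 1 — point force P=3 kN at a=12/5 m (b=L-a=8/5):
  R_A = Pb/L = 3·(8/5)/4 = 6/5 kN
  R_B = Pa/L = 3·(12/5)/4 = 9/5 kN
Load 2 — applied couple M₀=11 kN·m at a=8/3 m (b=L-a=4/3):
  R_A = M₀/L = 11/4 kN
  R_B = -M₀/L = -11/4 kN
Load 3 — triangular load w₀=12 kN/m (0→w₀ over full span):
  R_A = w₀L/6 = 12·4/6 = 8 kN
  R_B = w₀L/3 = 12·4/3 = 16 kN
Load 4 — point force P=16 kN at a=1 m (b=L-a=3):
  R_A = Pb/L = 16·3/4 = 12 kN
  R_B = Pa/L = 16·1/4 = 4 kN
Superposition: R_A = 479/20 kN, R_B = 381/20 kN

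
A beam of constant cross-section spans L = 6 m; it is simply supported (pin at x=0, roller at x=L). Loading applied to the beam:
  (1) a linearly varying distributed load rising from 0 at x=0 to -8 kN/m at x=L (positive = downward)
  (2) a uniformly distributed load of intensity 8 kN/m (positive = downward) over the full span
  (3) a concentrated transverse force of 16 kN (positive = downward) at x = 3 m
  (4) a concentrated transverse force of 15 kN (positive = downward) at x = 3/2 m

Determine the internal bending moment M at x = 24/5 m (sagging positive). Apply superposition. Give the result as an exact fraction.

M(24/5) = 5829/250 kN·m

Load 1 — triangular load w₀=-8 kN/m (0→w₀ over full span):
  M_1 = w₀Lx/6 - w₀x³/(6L) = (-8)·6·(24/5)/6 - (-8)·(24/5)³/(6·6) = -1728/125 kN·m
Load 2 — uniform load w=8 kN/m over full span:
  M_2 = wx(L-x)/2 = 8·(24/5)·(6-(24/5))/2 = 576/25 kN·m
Load 3 — point force P=16 kN at a=3 m (b=L-a=3):
  M_3 = Pa(L-x)/L  [x>a] = 16·3·(6-(24/5))/6 = 48/5 kN·m
Load 4 — point force P=15 kN at a=3/2 m (b=L-a=9/2):
  M_4 = Pa(L-x)/L  [x>a] = 15·(3/2)·(6-(24/5))/6 = 9/2 kN·m
Superposition: M = Σ M_i = 5829/250 kN·m ≈ 23.316000 kN·m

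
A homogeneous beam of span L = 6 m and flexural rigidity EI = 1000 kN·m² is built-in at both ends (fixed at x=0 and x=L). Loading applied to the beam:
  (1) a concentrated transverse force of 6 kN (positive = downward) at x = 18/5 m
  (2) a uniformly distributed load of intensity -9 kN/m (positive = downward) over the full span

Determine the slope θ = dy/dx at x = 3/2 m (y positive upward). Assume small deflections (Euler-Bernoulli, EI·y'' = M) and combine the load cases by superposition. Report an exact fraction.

θ(3/2) = 24759/2000000 rad

Load 1 — point force P=6 kN at a=18/5 m (b=L-a=12/5):
  θ_1 = -Pb²x(2aL-(3a+b)x)/(2L³EI)  [x≤a] = -6·(12/5)²·(3/2)·(2·(18/5)·6-(3·(18/5)+(12/5))·(3/2))/(2·6³·1000) = -351/125000 rad
Load 2 — uniform load w=-9 kN/m over full span:
  θ_2 = -wx(L-x)(L-2x)/(12EI) = -(-9)·(3/2)·(6-(3/2))·(6-2·(3/2))/(12·1000) = 243/16000 rad
Superposition: θ = Σ θ_i = 24759/2000000 rad ≈ 0.012379 rad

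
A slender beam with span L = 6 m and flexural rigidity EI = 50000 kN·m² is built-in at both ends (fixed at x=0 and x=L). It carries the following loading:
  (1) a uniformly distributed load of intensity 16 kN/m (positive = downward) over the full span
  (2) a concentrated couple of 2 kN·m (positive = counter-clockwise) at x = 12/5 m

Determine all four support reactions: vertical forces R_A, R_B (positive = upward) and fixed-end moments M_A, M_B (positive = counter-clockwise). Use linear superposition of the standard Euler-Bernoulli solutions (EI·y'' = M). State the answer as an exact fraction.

Load 1 — uniform load w=16 kN/m over full span:
  R_A = wL/2 = 16·6/2 = 48 kN
  M_A = wL²/12 = 16·6²/12 = 48 kN·m
  R_B = wL/2 = 16·6/2 = 48 kN
  M_B = -wL²/12 = -16·6²/12 = -48 kN·m
Load 2 — applied couple M₀=2 kN·m at a=12/5 m (b=L-a=18/5):
  R_A = 6M₀ab/L³ = 6·2·(12/5)·(18/5)/6³ = 12/25 kN
  M_A = M₀b(2a-b)/L² = 2·(18/5)·(2·(12/5)-(18/5))/6² = 6/25 kN·m
  R_B = -6M₀ab/L³ = -6·2·(12/5)·(18/5)/6³ = -12/25 kN
  M_B = M₀a(2b-a)/L² = 2·(12/5)·(2·(18/5)-(12/5))/6² = 16/25 kN·m
Superposition: R_A = 1212/25 kN, M_A = 1206/25 kN·m, R_B = 1188/25 kN, M_B = -1184/25 kN·m

R_A = 1212/25 kN, M_A = 1206/25 kN·m, R_B = 1188/25 kN, M_B = -1184/25 kN·m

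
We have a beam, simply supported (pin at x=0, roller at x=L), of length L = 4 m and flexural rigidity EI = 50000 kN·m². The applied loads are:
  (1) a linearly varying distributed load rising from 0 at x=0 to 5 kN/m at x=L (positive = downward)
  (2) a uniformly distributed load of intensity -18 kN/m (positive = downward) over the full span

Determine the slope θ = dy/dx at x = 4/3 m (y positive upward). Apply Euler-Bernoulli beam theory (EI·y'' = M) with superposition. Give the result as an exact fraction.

θ(4/3) = 299/759375 rad

Load 1 — triangular load w₀=5 kN/m (0→w₀ over full span):
  θ_1 = -w₀(7L⁴-30L²x²+15x⁴)/(360LEI) = -5·(7·4⁴-30·4²·(4/3)²+15·(4/3)⁴)/(360·4·50000) = -52/759375 rad
Load 2 — uniform load w=-18 kN/m over full span:
  θ_2 = -w(L³-6Lx²+4x³)/(24EI) = -(-18)·(4³-6·4·(4/3)²+4·(4/3)³)/(24·50000) = 13/28125 rad
Superposition: θ = Σ θ_i = 299/759375 rad ≈ 0.000394 rad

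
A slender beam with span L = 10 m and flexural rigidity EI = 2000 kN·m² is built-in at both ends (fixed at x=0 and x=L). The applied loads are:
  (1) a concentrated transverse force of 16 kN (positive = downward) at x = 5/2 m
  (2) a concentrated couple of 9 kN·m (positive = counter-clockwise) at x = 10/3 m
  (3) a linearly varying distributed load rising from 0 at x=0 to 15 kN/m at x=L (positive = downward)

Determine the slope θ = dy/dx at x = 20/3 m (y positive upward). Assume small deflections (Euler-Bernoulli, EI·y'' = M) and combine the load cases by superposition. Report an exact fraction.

θ(20/3) = 413/16200 rad

Load 1 — point force P=16 kN at a=5/2 m (b=L-a=15/2):
  θ_1 = Pa²(L-x)(2bL-(3b+a)(L-x))/(2L³EI)  [x>a] = 16·(5/2)²·(10-(20/3))·(2·(15/2)·10-(3·(15/2)+(5/2))·(10-(20/3)))/(2·10³·2000) = 1/180 rad
Load 2 — applied couple M₀=9 kN·m at a=10/3 m (b=L-a=20/3):
  θ_2 = (R_Ax²/2 - M_Ax - M₀(x-a))/EI  [x>a] with R_A=6/5, M_A=0 = ((6/5)·(20/3)²/2 - 0·(20/3) - 9·((20/3)-(10/3)))/2000 = -1/600 rad
Load 3 — triangular load w₀=15 kN/m (0→w₀ over full span):
  θ_3 = -w₀(2x(L-x)(L-2x)(x+2L)+x²(L-x)²)/(120LEI) = -15·(2·(20/3)·(10-(20/3))·(10-2·(20/3))·((20/3)+2·10)+(20/3)²·(10-(20/3))²)/(120·10·2000) = 7/324 rad
Superposition: θ = Σ θ_i = 413/16200 rad ≈ 0.025494 rad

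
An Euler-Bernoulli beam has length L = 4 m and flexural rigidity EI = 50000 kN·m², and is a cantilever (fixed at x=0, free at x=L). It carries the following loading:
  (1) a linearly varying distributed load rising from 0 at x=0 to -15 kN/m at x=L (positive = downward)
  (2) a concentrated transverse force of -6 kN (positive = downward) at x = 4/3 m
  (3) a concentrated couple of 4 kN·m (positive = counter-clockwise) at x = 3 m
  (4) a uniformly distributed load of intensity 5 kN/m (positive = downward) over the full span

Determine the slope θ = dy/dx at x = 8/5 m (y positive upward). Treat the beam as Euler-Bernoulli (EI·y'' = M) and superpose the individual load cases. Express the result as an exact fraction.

θ(8/5) = 473/390625 rad

Load 1 — triangular load w₀=-15 kN/m (0→w₀ over full span):
  θ_1 = (w₀Lx²/4-w₀L²x/3-w₀x⁴/(24L))/EI = ((-15)·4·(8/5)²/4-(-15)·4²·(8/5)/3-(-15)·(8/5)⁴/(24·4))/50000 = 708/390625 rad
Load 2 — point force P=-6 kN at a=4/3 m (b=L-a=8/3):
  θ_2 = -Pa²/(2EI)  [x>a] = -(-6)·(4/3)²/(2·50000) = 1/9375 rad
Load 3 — applied couple M₀=4 kN·m at a=3 m (b=L-a=1):
  θ_3 = M₀x/EI  [x≤a] = 4·(8/5)/50000 = 2/15625 rad
Load 4 — uniform load w=5 kN/m over full span:
  θ_4 = -wx(x²-3Lx+3L²)/(6EI) = -5·(8/5)·((8/5)²-3·4·(8/5)+3·4²)/(6·50000) = -196/234375 rad
Superposition: θ = Σ θ_i = 473/390625 rad ≈ 0.001211 rad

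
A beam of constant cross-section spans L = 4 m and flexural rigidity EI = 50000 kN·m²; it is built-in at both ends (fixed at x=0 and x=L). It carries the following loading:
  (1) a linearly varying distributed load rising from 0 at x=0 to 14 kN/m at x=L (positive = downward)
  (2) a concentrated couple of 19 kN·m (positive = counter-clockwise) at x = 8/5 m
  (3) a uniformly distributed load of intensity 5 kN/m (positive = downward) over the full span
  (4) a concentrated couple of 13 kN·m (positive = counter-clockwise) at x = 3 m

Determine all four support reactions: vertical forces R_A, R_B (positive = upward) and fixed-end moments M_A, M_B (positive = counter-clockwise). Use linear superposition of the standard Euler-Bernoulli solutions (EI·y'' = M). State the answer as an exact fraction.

R_A = 23117/800 kN, M_A = 24571/1200 kN·m, R_B = 15283/800 kN, M_B = -17069/1200 kN·m

Load 1 — triangular load w₀=14 kN/m (0→w₀ over full span):
  R_A = 3w₀L/20 = 3·14·4/20 = 42/5 kN
  M_A = w₀L²/30 = 14·4²/30 = 112/15 kN·m
  R_B = 7w₀L/20 = 7·14·4/20 = 98/5 kN
  M_B = -w₀L²/20 = -14·4²/20 = -56/5 kN·m
Load 2 — applied couple M₀=19 kN·m at a=8/5 m (b=L-a=12/5):
  R_A = 6M₀ab/L³ = 6·19·(8/5)·(12/5)/4³ = 171/25 kN
  M_A = M₀b(2a-b)/L² = 19·(12/5)·(2·(8/5)-(12/5))/4² = 57/25 kN·m
  R_B = -6M₀ab/L³ = -6·19·(8/5)·(12/5)/4³ = -171/25 kN
  M_B = M₀a(2b-a)/L² = 19·(8/5)·(2·(12/5)-(8/5))/4² = 152/25 kN·m
Load 3 — uniform load w=5 kN/m over full span:
  R_A = wL/2 = 5·4/2 = 10 kN
  M_A = wL²/12 = 5·4²/12 = 20/3 kN·m
  R_B = wL/2 = 5·4/2 = 10 kN
  M_B = -wL²/12 = -5·4²/12 = -20/3 kN·m
Load 4 — applied couple M₀=13 kN·m at a=3 m (b=L-a=1):
  R_A = 6M₀ab/L³ = 6·13·3·1/4³ = 117/32 kN
  M_A = M₀b(2a-b)/L² = 13·1·(2·3-1)/4² = 65/16 kN·m
  R_B = -6M₀ab/L³ = -6·13·3·1/4³ = -117/32 kN
  M_B = M₀a(2b-a)/L² = 13·3·(2·1-3)/4² = -39/16 kN·m
Superposition: R_A = 23117/800 kN, M_A = 24571/1200 kN·m, R_B = 15283/800 kN, M_B = -17069/1200 kN·m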